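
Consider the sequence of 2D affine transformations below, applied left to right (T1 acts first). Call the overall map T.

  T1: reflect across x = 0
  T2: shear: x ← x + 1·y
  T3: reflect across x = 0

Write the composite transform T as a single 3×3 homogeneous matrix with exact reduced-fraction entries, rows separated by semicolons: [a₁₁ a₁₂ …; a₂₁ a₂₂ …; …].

T1 = [-1 0 0; 0 1 0; 0 0 1]
T2·T1 = [-1 1 0; 0 1 0; 0 0 1]
T3·…·T1 = [1 -1 0; 0 1 0; 0 0 1]

T = [1 -1 0; 0 1 0; 0 0 1]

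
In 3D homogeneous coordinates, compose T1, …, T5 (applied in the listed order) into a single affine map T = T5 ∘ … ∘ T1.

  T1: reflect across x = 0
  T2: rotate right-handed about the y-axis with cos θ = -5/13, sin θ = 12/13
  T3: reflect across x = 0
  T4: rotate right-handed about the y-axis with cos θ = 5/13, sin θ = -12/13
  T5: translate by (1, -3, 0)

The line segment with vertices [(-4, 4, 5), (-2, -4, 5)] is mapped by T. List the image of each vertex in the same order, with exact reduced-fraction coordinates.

T1 reflect across x = 0: (-4, 4, 5) → (4, 4, 5); (-2, -4, 5) → (2, -4, 5)
T2 rotate right-handed about the y-axis with cos θ = -5/13, sin θ = 12/13: (4, 4, 5) → (40/13, 4, -73/13); (2, -4, 5) → (50/13, -4, -49/13)
T3 reflect across x = 0: (40/13, 4, -73/13) → (-40/13, 4, -73/13); (50/13, -4, -49/13) → (-50/13, -4, -49/13)
T4 rotate right-handed about the y-axis with cos θ = 5/13, sin θ = -12/13: (-40/13, 4, -73/13) → (4, 4, -5); (-50/13, -4, -49/13) → (2, -4, -5)
T5 translate by (1, -3, 0): (4, 4, -5) → (5, 1, -5); (2, -4, -5) → (3, -7, -5)

image vertices: (5, 1, -5), (3, -7, -5)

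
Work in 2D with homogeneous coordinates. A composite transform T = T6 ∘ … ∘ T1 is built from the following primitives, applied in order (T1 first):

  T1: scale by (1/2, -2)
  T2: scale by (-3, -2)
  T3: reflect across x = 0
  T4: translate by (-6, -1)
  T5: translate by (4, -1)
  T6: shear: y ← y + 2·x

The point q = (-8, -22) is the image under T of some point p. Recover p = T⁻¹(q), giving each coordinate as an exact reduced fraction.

p = (-4, -1)

T1 = [1/2 0 0; 0 -2 0; 0 0 1]
T2·T1 = [-3/2 0 0; 0 4 0; 0 0 1]
T3·…·T1 = [3/2 0 0; 0 4 0; 0 0 1]
T4·…·T1 = [3/2 0 -6; 0 4 -1; 0 0 1]
T5·…·T1 = [3/2 0 -2; 0 4 -2; 0 0 1]
T6·…·T1 = [3/2 0 -2; 3 4 -6; 0 0 1]
det M = 6; M⁻¹ = [2/3 0 4/3; -1/2 1/4 1/2; 0 0 1]
M⁻¹ · (-8, -22)ᵀ = (-4, -1)ᵀ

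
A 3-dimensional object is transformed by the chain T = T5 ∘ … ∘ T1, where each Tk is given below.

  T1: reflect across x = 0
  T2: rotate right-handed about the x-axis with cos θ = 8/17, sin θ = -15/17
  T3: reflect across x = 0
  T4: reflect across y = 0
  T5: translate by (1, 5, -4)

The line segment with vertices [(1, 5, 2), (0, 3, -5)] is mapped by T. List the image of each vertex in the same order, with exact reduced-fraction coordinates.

T1 reflect across x = 0: (1, 5, 2) → (-1, 5, 2); (0, 3, -5) → (0, 3, -5)
T2 rotate right-handed about the x-axis with cos θ = 8/17, sin θ = -15/17: (-1, 5, 2) → (-1, 70/17, -59/17); (0, 3, -5) → (0, -3, -5)
T3 reflect across x = 0: (-1, 70/17, -59/17) → (1, 70/17, -59/17); (0, -3, -5) → (0, -3, -5)
T4 reflect across y = 0: (1, 70/17, -59/17) → (1, -70/17, -59/17); (0, -3, -5) → (0, 3, -5)
T5 translate by (1, 5, -4): (1, -70/17, -59/17) → (2, 15/17, -127/17); (0, 3, -5) → (1, 8, -9)

image vertices: (2, 15/17, -127/17), (1, 8, -9)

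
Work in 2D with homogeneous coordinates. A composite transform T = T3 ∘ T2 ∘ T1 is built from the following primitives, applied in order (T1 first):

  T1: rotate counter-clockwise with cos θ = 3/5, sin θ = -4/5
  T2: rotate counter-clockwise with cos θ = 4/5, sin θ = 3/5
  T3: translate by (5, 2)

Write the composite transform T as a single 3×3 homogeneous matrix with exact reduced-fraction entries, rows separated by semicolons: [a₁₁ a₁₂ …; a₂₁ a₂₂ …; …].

T = [24/25 7/25 5; -7/25 24/25 2; 0 0 1]

T1 = [3/5 4/5 0; -4/5 3/5 0; 0 0 1]
T2·T1 = [24/25 7/25 0; -7/25 24/25 0; 0 0 1]
T3·…·T1 = [24/25 7/25 5; -7/25 24/25 2; 0 0 1]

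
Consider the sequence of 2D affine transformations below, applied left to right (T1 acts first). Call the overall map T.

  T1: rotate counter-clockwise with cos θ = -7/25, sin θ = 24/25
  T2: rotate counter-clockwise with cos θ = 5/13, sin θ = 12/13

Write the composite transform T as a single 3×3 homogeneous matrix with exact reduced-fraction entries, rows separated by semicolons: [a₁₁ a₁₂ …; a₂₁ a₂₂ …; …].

T1 = [-7/25 -24/25 0; 24/25 -7/25 0; 0 0 1]
T2·T1 = [-323/325 -36/325 0; 36/325 -323/325 0; 0 0 1]

T = [-323/325 -36/325 0; 36/325 -323/325 0; 0 0 1]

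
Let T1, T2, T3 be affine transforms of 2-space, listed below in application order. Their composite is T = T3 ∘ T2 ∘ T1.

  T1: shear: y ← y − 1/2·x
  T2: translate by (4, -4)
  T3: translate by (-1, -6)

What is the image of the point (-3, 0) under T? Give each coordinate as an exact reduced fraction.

T(p) = (0, -17/2)

T1 shear: y ← y − 1/2·x: (-3, 0) → (-3, 3/2)
T2 translate by (4, -4): (-3, 3/2) → (1, -5/2)
T3 translate by (-1, -6): (1, -5/2) → (0, -17/2)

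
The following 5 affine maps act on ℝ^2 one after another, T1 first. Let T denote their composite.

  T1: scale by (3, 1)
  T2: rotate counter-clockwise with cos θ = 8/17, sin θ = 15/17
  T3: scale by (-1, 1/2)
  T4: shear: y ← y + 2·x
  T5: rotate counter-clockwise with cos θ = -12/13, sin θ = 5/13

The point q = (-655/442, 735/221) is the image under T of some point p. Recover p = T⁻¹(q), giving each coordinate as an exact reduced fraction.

p = (-5, -5)

T1 = [3 0 0; 0 1 0; 0 0 1]
T2·T1 = [24/17 -15/17 0; 45/17 8/17 0; 0 0 1]
T3·…·T1 = [-24/17 15/17 0; 45/34 4/17 0; 0 0 1]
T4·…·T1 = [-24/17 15/17 0; -3/2 2 0; 0 0 1]
T5·…·T1 = [831/442 -350/221 0; 186/221 -333/221 0; 0 0 1]
det M = -3/2; M⁻¹ = [222/221 -700/663 0; 124/221 -277/221 0; 0 0 1]
M⁻¹ · (-655/442, 735/221)ᵀ = (-5, -5)ᵀ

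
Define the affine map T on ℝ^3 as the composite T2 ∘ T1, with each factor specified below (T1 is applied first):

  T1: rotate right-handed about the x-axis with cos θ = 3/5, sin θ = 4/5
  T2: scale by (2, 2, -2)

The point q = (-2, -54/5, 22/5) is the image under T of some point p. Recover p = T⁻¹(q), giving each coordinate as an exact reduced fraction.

p = (-1, -5, 3)

T1 = [1 0 0 0; 0 3/5 -4/5 0; 0 4/5 3/5 0; 0 0 0 1]
T2·T1 = [2 0 0 0; 0 6/5 -8/5 0; 0 -8/5 -6/5 0; 0 0 0 1]
det M = -8; M⁻¹ = [1/2 0 0 0; 0 3/10 -2/5 0; 0 -2/5 -3/10 0; 0 0 0 1]
M⁻¹ · (-2, -54/5, 22/5)ᵀ = (-1, -5, 3)ᵀ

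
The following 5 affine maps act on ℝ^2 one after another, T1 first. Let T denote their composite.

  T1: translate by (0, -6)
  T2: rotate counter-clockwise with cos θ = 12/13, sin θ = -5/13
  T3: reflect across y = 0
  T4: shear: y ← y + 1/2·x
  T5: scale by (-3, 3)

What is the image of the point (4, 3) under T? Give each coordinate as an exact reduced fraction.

T(p) = (-99/13, 435/26)

T1 translate by (0, -6): (4, 3) → (4, -3)
T2 rotate counter-clockwise with cos θ = 12/13, sin θ = -5/13: (4, -3) → (33/13, -56/13)
T3 reflect across y = 0: (33/13, -56/13) → (33/13, 56/13)
T4 shear: y ← y + 1/2·x: (33/13, 56/13) → (33/13, 145/26)
T5 scale by (-3, 3): (33/13, 145/26) → (-99/13, 435/26)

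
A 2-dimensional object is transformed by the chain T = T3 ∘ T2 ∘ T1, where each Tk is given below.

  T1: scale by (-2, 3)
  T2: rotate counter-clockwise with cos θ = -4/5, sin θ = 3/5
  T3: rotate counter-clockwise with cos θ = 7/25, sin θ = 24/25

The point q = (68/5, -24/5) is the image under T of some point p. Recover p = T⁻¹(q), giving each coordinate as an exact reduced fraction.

T1 = [-2 0 0; 0 3 0; 0 0 1]
T2·T1 = [8/5 -9/5 0; -6/5 -12/5 0; 0 0 1]
T3·…·T1 = [8/5 9/5 0; 6/5 -12/5 0; 0 0 1]
det M = -6; M⁻¹ = [2/5 3/10 0; 1/5 -4/15 0; 0 0 1]
M⁻¹ · (68/5, -24/5)ᵀ = (4, 4)ᵀ

p = (4, 4)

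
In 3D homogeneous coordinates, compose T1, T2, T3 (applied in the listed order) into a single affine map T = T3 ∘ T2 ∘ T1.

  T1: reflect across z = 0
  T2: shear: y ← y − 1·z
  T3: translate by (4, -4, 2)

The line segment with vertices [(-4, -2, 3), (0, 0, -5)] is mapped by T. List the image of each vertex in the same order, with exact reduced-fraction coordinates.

T1 reflect across z = 0: (-4, -2, 3) → (-4, -2, -3); (0, 0, -5) → (0, 0, 5)
T2 shear: y ← y − 1·z: (-4, -2, -3) → (-4, 1, -3); (0, 0, 5) → (0, -5, 5)
T3 translate by (4, -4, 2): (-4, 1, -3) → (0, -3, -1); (0, -5, 5) → (4, -9, 7)

image vertices: (0, -3, -1), (4, -9, 7)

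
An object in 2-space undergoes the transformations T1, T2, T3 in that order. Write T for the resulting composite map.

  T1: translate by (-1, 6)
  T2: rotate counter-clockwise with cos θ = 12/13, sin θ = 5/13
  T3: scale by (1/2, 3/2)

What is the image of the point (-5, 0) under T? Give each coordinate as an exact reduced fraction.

T(p) = (-51/13, 63/13)

T1 translate by (-1, 6): (-5, 0) → (-6, 6)
T2 rotate counter-clockwise with cos θ = 12/13, sin θ = 5/13: (-6, 6) → (-102/13, 42/13)
T3 scale by (1/2, 3/2): (-102/13, 42/13) → (-51/13, 63/13)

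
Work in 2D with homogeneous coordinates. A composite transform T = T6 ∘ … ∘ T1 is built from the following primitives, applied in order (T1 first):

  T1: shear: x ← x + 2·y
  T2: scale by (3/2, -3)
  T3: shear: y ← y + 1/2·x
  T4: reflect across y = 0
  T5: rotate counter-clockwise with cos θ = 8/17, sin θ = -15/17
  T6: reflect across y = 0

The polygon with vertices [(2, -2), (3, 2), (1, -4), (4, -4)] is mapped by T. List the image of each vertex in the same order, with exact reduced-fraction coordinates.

image vertices: (-183/34, -9/17), (381/68, 303/34), (-741/68, -207/34), (-183/17, -18/17)

T1 shear: x ← x + 2·y: (2, -2) → (-2, -2); (3, 2) → (7, 2); (1, -4) → (-7, -4); (4, -4) → (-4, -4)
T2 scale by (3/2, -3): (-2, -2) → (-3, 6); (7, 2) → (21/2, -6); (-7, -4) → (-21/2, 12); (-4, -4) → (-6, 12)
T3 shear: y ← y + 1/2·x: (-3, 6) → (-3, 9/2); (21/2, -6) → (21/2, -3/4); (-21/2, 12) → (-21/2, 27/4); (-6, 12) → (-6, 9)
T4 reflect across y = 0: (-3, 9/2) → (-3, -9/2); (21/2, -3/4) → (21/2, 3/4); (-21/2, 27/4) → (-21/2, -27/4); (-6, 9) → (-6, -9)
T5 rotate counter-clockwise with cos θ = 8/17, sin θ = -15/17: (-3, -9/2) → (-183/34, 9/17); (21/2, 3/4) → (381/68, -303/34); (-21/2, -27/4) → (-741/68, 207/34); (-6, -9) → (-183/17, 18/17)
T6 reflect across y = 0: (-183/34, 9/17) → (-183/34, -9/17); (381/68, -303/34) → (381/68, 303/34); (-741/68, 207/34) → (-741/68, -207/34); (-183/17, 18/17) → (-183/17, -18/17)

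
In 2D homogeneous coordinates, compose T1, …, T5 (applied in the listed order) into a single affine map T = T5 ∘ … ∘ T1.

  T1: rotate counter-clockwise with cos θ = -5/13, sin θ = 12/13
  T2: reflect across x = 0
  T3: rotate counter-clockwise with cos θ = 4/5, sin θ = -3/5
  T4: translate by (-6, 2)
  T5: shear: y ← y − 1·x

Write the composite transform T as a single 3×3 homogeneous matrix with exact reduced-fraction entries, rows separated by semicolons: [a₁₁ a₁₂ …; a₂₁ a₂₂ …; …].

T1 = [-5/13 -12/13 0; 12/13 -5/13 0; 0 0 1]
T2·T1 = [5/13 12/13 0; 12/13 -5/13 0; 0 0 1]
T3·…·T1 = [56/65 33/65 0; 33/65 -56/65 0; 0 0 1]
T4·…·T1 = [56/65 33/65 -6; 33/65 -56/65 2; 0 0 1]
T5·…·T1 = [56/65 33/65 -6; -23/65 -89/65 8; 0 0 1]

T = [56/65 33/65 -6; -23/65 -89/65 8; 0 0 1]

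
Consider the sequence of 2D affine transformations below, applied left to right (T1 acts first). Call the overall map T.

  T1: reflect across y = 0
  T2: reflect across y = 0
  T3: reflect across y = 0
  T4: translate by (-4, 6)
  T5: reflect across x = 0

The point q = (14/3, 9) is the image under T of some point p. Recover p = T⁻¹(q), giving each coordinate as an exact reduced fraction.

p = (-2/3, -3)

T1 = [1 0 0; 0 -1 0; 0 0 1]
T2·T1 = [1 0 0; 0 1 0; 0 0 1]
T3·…·T1 = [1 0 0; 0 -1 0; 0 0 1]
T4·…·T1 = [1 0 -4; 0 -1 6; 0 0 1]
T5·…·T1 = [-1 0 4; 0 -1 6; 0 0 1]
det M = 1; M⁻¹ = [-1 0 4; 0 -1 6; 0 0 1]
M⁻¹ · (14/3, 9)ᵀ = (-2/3, -3)ᵀ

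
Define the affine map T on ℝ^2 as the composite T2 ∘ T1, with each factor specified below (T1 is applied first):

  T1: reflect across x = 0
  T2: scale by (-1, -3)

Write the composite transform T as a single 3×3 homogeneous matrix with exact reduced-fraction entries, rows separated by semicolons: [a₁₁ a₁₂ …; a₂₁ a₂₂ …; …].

T = [1 0 0; 0 -3 0; 0 0 1]

T1 = [-1 0 0; 0 1 0; 0 0 1]
T2·T1 = [1 0 0; 0 -3 0; 0 0 1]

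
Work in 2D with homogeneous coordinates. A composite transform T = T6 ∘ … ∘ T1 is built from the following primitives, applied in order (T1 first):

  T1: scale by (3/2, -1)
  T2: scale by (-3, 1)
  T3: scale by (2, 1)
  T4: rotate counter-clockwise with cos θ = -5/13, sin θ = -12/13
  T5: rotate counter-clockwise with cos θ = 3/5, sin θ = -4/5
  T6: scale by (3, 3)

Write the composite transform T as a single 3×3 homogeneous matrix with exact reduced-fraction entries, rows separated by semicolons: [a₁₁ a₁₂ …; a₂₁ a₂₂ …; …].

T1 = [3/2 0 0; 0 -1 0; 0 0 1]
T2·T1 = [-9/2 0 0; 0 -1 0; 0 0 1]
T3·…·T1 = [-9 0 0; 0 -1 0; 0 0 1]
T4·…·T1 = [45/13 -12/13 0; 108/13 5/13 0; 0 0 1]
T5·…·T1 = [567/65 -16/65 0; 144/65 63/65 0; 0 0 1]
T6·…·T1 = [1701/65 -48/65 0; 432/65 189/65 0; 0 0 1]

T = [1701/65 -48/65 0; 432/65 189/65 0; 0 0 1]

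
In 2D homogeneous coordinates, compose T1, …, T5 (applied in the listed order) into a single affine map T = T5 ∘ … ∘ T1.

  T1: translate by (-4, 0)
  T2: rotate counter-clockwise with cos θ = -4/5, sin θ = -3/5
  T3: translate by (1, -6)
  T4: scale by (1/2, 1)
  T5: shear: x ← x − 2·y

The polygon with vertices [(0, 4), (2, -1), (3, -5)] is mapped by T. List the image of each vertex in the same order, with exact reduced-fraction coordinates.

image vertices: (169/10, -34/5), (9, -4), (11/5, -7/5)

T1 translate by (-4, 0): (0, 4) → (-4, 4); (2, -1) → (-2, -1); (3, -5) → (-1, -5)
T2 rotate counter-clockwise with cos θ = -4/5, sin θ = -3/5: (-4, 4) → (28/5, -4/5); (-2, -1) → (1, 2); (-1, -5) → (-11/5, 23/5)
T3 translate by (1, -6): (28/5, -4/5) → (33/5, -34/5); (1, 2) → (2, -4); (-11/5, 23/5) → (-6/5, -7/5)
T4 scale by (1/2, 1): (33/5, -34/5) → (33/10, -34/5); (2, -4) → (1, -4); (-6/5, -7/5) → (-3/5, -7/5)
T5 shear: x ← x − 2·y: (33/10, -34/5) → (169/10, -34/5); (1, -4) → (9, -4); (-3/5, -7/5) → (11/5, -7/5)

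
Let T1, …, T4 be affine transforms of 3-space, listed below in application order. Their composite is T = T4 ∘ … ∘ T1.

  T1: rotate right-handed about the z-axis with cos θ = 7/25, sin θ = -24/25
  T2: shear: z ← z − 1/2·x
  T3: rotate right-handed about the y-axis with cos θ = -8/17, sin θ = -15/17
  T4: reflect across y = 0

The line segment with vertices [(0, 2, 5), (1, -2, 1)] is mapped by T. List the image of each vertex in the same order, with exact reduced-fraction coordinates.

image vertices: (-1899/425, -14/25, -88/425), (-709/850, 38/25, -979/425)

T1 rotate right-handed about the z-axis with cos θ = 7/25, sin θ = -24/25: (0, 2, 5) → (48/25, 14/25, 5); (1, -2, 1) → (-41/25, -38/25, 1)
T2 shear: z ← z − 1/2·x: (48/25, 14/25, 5) → (48/25, 14/25, 101/25); (-41/25, -38/25, 1) → (-41/25, -38/25, 91/50)
T3 rotate right-handed about the y-axis with cos θ = -8/17, sin θ = -15/17: (48/25, 14/25, 101/25) → (-1899/425, 14/25, -88/425); (-41/25, -38/25, 91/50) → (-709/850, -38/25, -979/425)
T4 reflect across y = 0: (-1899/425, 14/25, -88/425) → (-1899/425, -14/25, -88/425); (-709/850, -38/25, -979/425) → (-709/850, 38/25, -979/425)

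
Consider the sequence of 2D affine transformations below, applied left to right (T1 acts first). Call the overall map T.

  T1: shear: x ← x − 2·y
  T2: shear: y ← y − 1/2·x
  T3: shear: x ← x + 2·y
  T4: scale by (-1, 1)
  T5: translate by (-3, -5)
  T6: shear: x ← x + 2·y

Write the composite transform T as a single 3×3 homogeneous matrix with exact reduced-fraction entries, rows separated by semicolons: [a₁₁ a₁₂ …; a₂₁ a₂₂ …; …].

T = [-1 2 -13; -1/2 2 -5; 0 0 1]

T1 = [1 -2 0; 0 1 0; 0 0 1]
T2·T1 = [1 -2 0; -1/2 2 0; 0 0 1]
T3·…·T1 = [0 2 0; -1/2 2 0; 0 0 1]
T4·…·T1 = [0 -2 0; -1/2 2 0; 0 0 1]
T5·…·T1 = [0 -2 -3; -1/2 2 -5; 0 0 1]
T6·…·T1 = [-1 2 -13; -1/2 2 -5; 0 0 1]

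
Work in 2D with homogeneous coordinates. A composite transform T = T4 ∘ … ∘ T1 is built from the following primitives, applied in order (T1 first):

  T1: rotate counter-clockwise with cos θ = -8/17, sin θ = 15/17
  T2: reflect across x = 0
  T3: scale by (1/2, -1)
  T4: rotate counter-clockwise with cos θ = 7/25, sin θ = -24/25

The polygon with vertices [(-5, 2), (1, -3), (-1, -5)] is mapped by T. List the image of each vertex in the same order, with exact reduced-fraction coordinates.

image vertices: (2149/425, 757/425), (-2131/850, 171/425), (-1781/850, 821/425)

T1 rotate counter-clockwise with cos θ = -8/17, sin θ = 15/17: (-5, 2) → (10/17, -91/17); (1, -3) → (37/17, 39/17); (-1, -5) → (83/17, 25/17)
T2 reflect across x = 0: (10/17, -91/17) → (-10/17, -91/17); (37/17, 39/17) → (-37/17, 39/17); (83/17, 25/17) → (-83/17, 25/17)
T3 scale by (1/2, -1): (-10/17, -91/17) → (-5/17, 91/17); (-37/17, 39/17) → (-37/34, -39/17); (-83/17, 25/17) → (-83/34, -25/17)
T4 rotate counter-clockwise with cos θ = 7/25, sin θ = -24/25: (-5/17, 91/17) → (2149/425, 757/425); (-37/34, -39/17) → (-2131/850, 171/425); (-83/34, -25/17) → (-1781/850, 821/425)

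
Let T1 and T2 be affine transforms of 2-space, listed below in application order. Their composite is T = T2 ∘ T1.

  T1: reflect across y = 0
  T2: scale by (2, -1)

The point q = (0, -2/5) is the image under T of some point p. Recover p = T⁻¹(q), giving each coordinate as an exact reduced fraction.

p = (0, -2/5)

T1 = [1 0 0; 0 -1 0; 0 0 1]
T2·T1 = [2 0 0; 0 1 0; 0 0 1]
det M = 2; M⁻¹ = [1/2 0 0; 0 1 0; 0 0 1]
M⁻¹ · (0, -2/5)ᵀ = (0, -2/5)ᵀ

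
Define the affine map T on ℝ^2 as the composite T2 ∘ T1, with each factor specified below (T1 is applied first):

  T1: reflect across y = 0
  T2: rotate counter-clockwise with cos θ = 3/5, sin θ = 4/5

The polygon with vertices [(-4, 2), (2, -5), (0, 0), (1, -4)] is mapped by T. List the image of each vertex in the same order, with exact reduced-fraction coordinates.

T1 reflect across y = 0: (-4, 2) → (-4, -2); (2, -5) → (2, 5); (0, 0) → (0, 0); (1, -4) → (1, 4)
T2 rotate counter-clockwise with cos θ = 3/5, sin θ = 4/5: (-4, -2) → (-4/5, -22/5); (2, 5) → (-14/5, 23/5); (0, 0) → (0, 0); (1, 4) → (-13/5, 16/5)

image vertices: (-4/5, -22/5), (-14/5, 23/5), (0, 0), (-13/5, 16/5)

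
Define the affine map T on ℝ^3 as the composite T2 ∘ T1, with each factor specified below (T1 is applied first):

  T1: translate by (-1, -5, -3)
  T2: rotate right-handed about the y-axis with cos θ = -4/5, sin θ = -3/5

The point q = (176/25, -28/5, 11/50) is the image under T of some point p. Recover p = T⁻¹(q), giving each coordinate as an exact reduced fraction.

p = (-9/2, -3/5, -7/5)

T1 = [1 0 0 -1; 0 1 0 -5; 0 0 1 -3; 0 0 0 1]
T2·T1 = [-4/5 0 -3/5 13/5; 0 1 0 -5; 3/5 0 -4/5 9/5; 0 0 0 1]
det M = 1; M⁻¹ = [-4/5 0 3/5 1; 0 1 0 5; -3/5 0 -4/5 3; 0 0 0 1]
M⁻¹ · (176/25, -28/5, 11/50)ᵀ = (-9/2, -3/5, -7/5)ᵀ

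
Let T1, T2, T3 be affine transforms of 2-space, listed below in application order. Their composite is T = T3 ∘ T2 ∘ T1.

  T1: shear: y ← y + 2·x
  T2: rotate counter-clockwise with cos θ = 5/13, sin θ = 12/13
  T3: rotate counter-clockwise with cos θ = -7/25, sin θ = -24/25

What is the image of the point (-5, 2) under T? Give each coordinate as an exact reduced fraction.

T1 shear: y ← y + 2·x: (-5, 2) → (-5, -8)
T2 rotate counter-clockwise with cos θ = 5/13, sin θ = 12/13: (-5, -8) → (71/13, -100/13)
T3 rotate counter-clockwise with cos θ = -7/25, sin θ = -24/25: (71/13, -100/13) → (-2897/325, -1004/325)

T(p) = (-2897/325, -1004/325)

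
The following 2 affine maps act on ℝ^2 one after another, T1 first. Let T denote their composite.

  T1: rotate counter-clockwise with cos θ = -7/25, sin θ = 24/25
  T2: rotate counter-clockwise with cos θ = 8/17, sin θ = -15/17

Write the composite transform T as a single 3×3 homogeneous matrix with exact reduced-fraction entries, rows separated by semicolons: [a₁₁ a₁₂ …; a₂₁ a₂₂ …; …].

T1 = [-7/25 -24/25 0; 24/25 -7/25 0; 0 0 1]
T2·T1 = [304/425 -297/425 0; 297/425 304/425 0; 0 0 1]

T = [304/425 -297/425 0; 297/425 304/425 0; 0 0 1]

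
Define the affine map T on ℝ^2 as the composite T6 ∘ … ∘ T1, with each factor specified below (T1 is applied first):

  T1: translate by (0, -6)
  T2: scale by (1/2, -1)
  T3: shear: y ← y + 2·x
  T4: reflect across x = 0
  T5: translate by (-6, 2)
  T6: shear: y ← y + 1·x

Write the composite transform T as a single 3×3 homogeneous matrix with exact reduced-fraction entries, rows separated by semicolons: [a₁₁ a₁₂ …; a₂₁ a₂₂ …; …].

T = [-1/2 0 -6; 1/2 -1 2; 0 0 1]

T1 = [1 0 0; 0 1 -6; 0 0 1]
T2·T1 = [1/2 0 0; 0 -1 6; 0 0 1]
T3·…·T1 = [1/2 0 0; 1 -1 6; 0 0 1]
T4·…·T1 = [-1/2 0 0; 1 -1 6; 0 0 1]
T5·…·T1 = [-1/2 0 -6; 1 -1 8; 0 0 1]
T6·…·T1 = [-1/2 0 -6; 1/2 -1 2; 0 0 1]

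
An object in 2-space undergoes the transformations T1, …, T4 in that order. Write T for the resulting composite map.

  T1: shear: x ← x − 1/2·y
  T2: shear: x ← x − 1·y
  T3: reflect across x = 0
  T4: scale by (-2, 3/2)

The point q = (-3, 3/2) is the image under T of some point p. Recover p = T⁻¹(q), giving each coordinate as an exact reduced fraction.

T1 = [1 -1/2 0; 0 1 0; 0 0 1]
T2·T1 = [1 -3/2 0; 0 1 0; 0 0 1]
T3·…·T1 = [-1 3/2 0; 0 1 0; 0 0 1]
T4·…·T1 = [2 -3 0; 0 3/2 0; 0 0 1]
det M = 3; M⁻¹ = [1/2 1 0; 0 2/3 0; 0 0 1]
M⁻¹ · (-3, 3/2)ᵀ = (0, 1)ᵀ

p = (0, 1)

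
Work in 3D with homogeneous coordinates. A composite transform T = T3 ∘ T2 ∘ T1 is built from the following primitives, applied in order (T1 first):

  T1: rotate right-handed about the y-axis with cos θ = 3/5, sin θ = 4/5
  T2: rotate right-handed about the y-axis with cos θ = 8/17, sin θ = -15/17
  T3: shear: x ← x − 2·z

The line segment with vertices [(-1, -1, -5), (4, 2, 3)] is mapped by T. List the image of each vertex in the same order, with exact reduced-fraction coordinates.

T1 rotate right-handed about the y-axis with cos θ = 3/5, sin θ = 4/5: (-1, -1, -5) → (-23/5, -1, -11/5); (4, 2, 3) → (24/5, 2, -7/5)
T2 rotate right-handed about the y-axis with cos θ = 8/17, sin θ = -15/17: (-23/5, -1, -11/5) → (-19/85, -1, -433/85); (24/5, 2, -7/5) → (297/85, 2, 304/85)
T3 shear: x ← x − 2·z: (-19/85, -1, -433/85) → (847/85, -1, -433/85); (297/85, 2, 304/85) → (-311/85, 2, 304/85)

image vertices: (847/85, -1, -433/85), (-311/85, 2, 304/85)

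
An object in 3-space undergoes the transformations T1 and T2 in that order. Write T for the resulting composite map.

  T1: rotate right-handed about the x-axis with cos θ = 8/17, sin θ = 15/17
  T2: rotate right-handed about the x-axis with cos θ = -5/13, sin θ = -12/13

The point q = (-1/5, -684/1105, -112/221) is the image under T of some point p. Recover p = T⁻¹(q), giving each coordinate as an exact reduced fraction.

T1 = [1 0 0 0; 0 8/17 -15/17 0; 0 15/17 8/17 0; 0 0 0 1]
T2·T1 = [1 0 0 0; 0 140/221 171/221 0; 0 -171/221 140/221 0; 0 0 0 1]
det M = 1; M⁻¹ = [1 0 0 0; 0 140/221 -171/221 0; 0 171/221 140/221 0; 0 0 0 1]
M⁻¹ · (-1/5, -684/1105, -112/221)ᵀ = (-1/5, 0, -4/5)ᵀ

p = (-1/5, 0, -4/5)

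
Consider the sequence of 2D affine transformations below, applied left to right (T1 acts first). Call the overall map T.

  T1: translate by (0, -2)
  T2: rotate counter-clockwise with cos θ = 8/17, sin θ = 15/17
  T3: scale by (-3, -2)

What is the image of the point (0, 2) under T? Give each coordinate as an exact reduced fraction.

T(p) = (0, 0)

T1 translate by (0, -2): (0, 2) → (0, 0)
T2 rotate counter-clockwise with cos θ = 8/17, sin θ = 15/17: (0, 0) → (0, 0)
T3 scale by (-3, -2): (0, 0) → (0, 0)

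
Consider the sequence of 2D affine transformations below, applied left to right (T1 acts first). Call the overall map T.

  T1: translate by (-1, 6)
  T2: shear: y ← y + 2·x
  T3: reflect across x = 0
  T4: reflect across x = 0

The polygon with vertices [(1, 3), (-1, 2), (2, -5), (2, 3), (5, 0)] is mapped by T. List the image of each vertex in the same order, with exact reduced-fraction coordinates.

T1 translate by (-1, 6): (1, 3) → (0, 9); (-1, 2) → (-2, 8); (2, -5) → (1, 1); (2, 3) → (1, 9); (5, 0) → (4, 6)
T2 shear: y ← y + 2·x: (0, 9) → (0, 9); (-2, 8) → (-2, 4); (1, 1) → (1, 3); (1, 9) → (1, 11); (4, 6) → (4, 14)
T3 reflect across x = 0: (0, 9) → (0, 9); (-2, 4) → (2, 4); (1, 3) → (-1, 3); (1, 11) → (-1, 11); (4, 14) → (-4, 14)
T4 reflect across x = 0: (0, 9) → (0, 9); (2, 4) → (-2, 4); (-1, 3) → (1, 3); (-1, 11) → (1, 11); (-4, 14) → (4, 14)

image vertices: (0, 9), (-2, 4), (1, 3), (1, 11), (4, 14)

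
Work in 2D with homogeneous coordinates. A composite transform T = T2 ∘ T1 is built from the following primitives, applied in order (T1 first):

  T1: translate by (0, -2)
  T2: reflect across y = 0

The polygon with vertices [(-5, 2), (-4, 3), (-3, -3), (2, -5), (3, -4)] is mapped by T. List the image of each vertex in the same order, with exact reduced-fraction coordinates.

T1 translate by (0, -2): (-5, 2) → (-5, 0); (-4, 3) → (-4, 1); (-3, -3) → (-3, -5); (2, -5) → (2, -7); (3, -4) → (3, -6)
T2 reflect across y = 0: (-5, 0) → (-5, 0); (-4, 1) → (-4, -1); (-3, -5) → (-3, 5); (2, -7) → (2, 7); (3, -6) → (3, 6)

image vertices: (-5, 0), (-4, -1), (-3, 5), (2, 7), (3, 6)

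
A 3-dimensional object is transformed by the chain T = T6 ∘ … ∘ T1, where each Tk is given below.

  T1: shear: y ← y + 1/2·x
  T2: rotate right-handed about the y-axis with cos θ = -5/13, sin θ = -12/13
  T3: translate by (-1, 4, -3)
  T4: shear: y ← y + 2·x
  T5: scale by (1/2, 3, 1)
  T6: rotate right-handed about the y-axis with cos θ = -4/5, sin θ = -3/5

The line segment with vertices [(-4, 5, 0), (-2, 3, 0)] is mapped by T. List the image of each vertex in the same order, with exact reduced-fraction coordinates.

T1 shear: y ← y + 1/2·x: (-4, 5, 0) → (-4, 3, 0); (-2, 3, 0) → (-2, 2, 0)
T2 rotate right-handed about the y-axis with cos θ = -5/13, sin θ = -12/13: (-4, 3, 0) → (20/13, 3, -48/13); (-2, 2, 0) → (10/13, 2, -24/13)
T3 translate by (-1, 4, -3): (20/13, 3, -48/13) → (7/13, 7, -87/13); (10/13, 2, -24/13) → (-3/13, 6, -63/13)
T4 shear: y ← y + 2·x: (7/13, 7, -87/13) → (7/13, 105/13, -87/13); (-3/13, 6, -63/13) → (-3/13, 72/13, -63/13)
T5 scale by (1/2, 3, 1): (7/13, 105/13, -87/13) → (7/26, 315/13, -87/13); (-3/13, 72/13, -63/13) → (-3/26, 216/13, -63/13)
T6 rotate right-handed about the y-axis with cos θ = -4/5, sin θ = -3/5: (7/26, 315/13, -87/13) → (19/5, 315/13, 717/130); (-3/26, 216/13, -63/13) → (3, 216/13, 99/26)

image vertices: (19/5, 315/13, 717/130), (3, 216/13, 99/26)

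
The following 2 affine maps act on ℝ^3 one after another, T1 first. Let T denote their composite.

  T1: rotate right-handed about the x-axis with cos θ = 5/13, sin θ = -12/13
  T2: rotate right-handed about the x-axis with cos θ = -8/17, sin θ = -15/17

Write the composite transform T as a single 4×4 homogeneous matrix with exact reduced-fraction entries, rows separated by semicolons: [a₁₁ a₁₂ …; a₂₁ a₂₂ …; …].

T1 = [1 0 0 0; 0 5/13 12/13 0; 0 -12/13 5/13 0; 0 0 0 1]
T2·T1 = [1 0 0 0; 0 -220/221 -21/221 0; 0 21/221 -220/221 0; 0 0 0 1]

T = [1 0 0 0; 0 -220/221 -21/221 0; 0 21/221 -220/221 0; 0 0 0 1]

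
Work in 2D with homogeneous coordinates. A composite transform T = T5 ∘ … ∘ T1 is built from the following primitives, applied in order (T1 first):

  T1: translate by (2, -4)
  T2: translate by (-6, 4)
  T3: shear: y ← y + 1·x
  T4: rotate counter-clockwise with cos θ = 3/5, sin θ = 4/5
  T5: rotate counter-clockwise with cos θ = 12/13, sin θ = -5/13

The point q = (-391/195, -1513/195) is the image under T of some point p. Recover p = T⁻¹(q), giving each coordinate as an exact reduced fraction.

T1 = [1 0 2; 0 1 -4; 0 0 1]
T2·T1 = [1 0 -4; 0 1 0; 0 0 1]
T3·…·T1 = [1 0 -4; 1 1 -4; 0 0 1]
T4·…·T1 = [-1/5 -4/5 4/5; 7/5 3/5 -28/5; 0 0 1]
T5·…·T1 = [23/65 -33/65 -92/65; 89/65 56/65 -356/65; 0 0 1]
det M = 1; M⁻¹ = [56/65 33/65 4; -89/65 23/65 0; 0 0 1]
M⁻¹ · (-391/195, -1513/195)ᵀ = (-5/3, 0)ᵀ

p = (-5/3, 0)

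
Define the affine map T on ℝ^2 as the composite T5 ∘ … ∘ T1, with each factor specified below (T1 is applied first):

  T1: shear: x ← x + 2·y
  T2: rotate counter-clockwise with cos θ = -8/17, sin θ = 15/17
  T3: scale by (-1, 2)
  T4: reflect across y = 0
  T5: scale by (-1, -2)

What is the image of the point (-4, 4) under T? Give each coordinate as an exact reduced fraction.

T1 shear: x ← x + 2·y: (-4, 4) → (4, 4)
T2 rotate counter-clockwise with cos θ = -8/17, sin θ = 15/17: (4, 4) → (-92/17, 28/17)
T3 scale by (-1, 2): (-92/17, 28/17) → (92/17, 56/17)
T4 reflect across y = 0: (92/17, 56/17) → (92/17, -56/17)
T5 scale by (-1, -2): (92/17, -56/17) → (-92/17, 112/17)

T(p) = (-92/17, 112/17)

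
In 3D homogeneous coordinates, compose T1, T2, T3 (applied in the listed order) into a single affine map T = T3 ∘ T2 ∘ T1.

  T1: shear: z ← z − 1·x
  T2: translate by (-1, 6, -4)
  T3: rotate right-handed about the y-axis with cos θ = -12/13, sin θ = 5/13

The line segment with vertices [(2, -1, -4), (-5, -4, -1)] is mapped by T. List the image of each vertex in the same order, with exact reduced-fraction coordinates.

image vertices: (-62/13, 5, 115/13), (72/13, 2, 30/13)

T1 shear: z ← z − 1·x: (2, -1, -4) → (2, -1, -6); (-5, -4, -1) → (-5, -4, 4)
T2 translate by (-1, 6, -4): (2, -1, -6) → (1, 5, -10); (-5, -4, 4) → (-6, 2, 0)
T3 rotate right-handed about the y-axis with cos θ = -12/13, sin θ = 5/13: (1, 5, -10) → (-62/13, 5, 115/13); (-6, 2, 0) → (72/13, 2, 30/13)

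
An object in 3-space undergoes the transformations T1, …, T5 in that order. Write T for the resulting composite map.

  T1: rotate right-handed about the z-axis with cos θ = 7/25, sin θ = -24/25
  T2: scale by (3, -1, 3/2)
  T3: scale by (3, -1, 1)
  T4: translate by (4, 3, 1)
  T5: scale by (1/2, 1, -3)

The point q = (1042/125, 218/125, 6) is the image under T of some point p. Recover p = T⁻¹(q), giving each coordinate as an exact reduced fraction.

p = (8/5, 1, -2)

T1 = [7/25 24/25 0 0; -24/25 7/25 0 0; 0 0 1 0; 0 0 0 1]
T2·T1 = [21/25 72/25 0 0; 24/25 -7/25 0 0; 0 0 3/2 0; 0 0 0 1]
T3·…·T1 = [63/25 216/25 0 0; -24/25 7/25 0 0; 0 0 3/2 0; 0 0 0 1]
T4·…·T1 = [63/25 216/25 0 4; -24/25 7/25 0 3; 0 0 3/2 1; 0 0 0 1]
T5·…·T1 = [63/50 108/25 0 2; -24/25 7/25 0 3; 0 0 -9/2 -3; 0 0 0 1]
det M = -81/4; M⁻¹ = [14/225 -24/25 0 124/45; 16/75 7/25 0 -19/15; 0 0 -2/9 -2/3; 0 0 0 1]
M⁻¹ · (1042/125, 218/125, 6)ᵀ = (8/5, 1, -2)ᵀ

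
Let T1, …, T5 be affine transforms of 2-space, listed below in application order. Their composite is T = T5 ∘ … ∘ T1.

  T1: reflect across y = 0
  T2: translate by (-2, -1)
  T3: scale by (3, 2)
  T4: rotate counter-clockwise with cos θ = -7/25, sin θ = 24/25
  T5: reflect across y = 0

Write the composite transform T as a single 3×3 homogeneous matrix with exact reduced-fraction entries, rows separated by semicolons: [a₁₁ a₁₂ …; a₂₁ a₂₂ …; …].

T1 = [1 0 0; 0 -1 0; 0 0 1]
T2·T1 = [1 0 -2; 0 -1 -1; 0 0 1]
T3·…·T1 = [3 0 -6; 0 -2 -2; 0 0 1]
T4·…·T1 = [-21/25 48/25 18/5; 72/25 14/25 -26/5; 0 0 1]
T5·…·T1 = [-21/25 48/25 18/5; -72/25 -14/25 26/5; 0 0 1]

T = [-21/25 48/25 18/5; -72/25 -14/25 26/5; 0 0 1]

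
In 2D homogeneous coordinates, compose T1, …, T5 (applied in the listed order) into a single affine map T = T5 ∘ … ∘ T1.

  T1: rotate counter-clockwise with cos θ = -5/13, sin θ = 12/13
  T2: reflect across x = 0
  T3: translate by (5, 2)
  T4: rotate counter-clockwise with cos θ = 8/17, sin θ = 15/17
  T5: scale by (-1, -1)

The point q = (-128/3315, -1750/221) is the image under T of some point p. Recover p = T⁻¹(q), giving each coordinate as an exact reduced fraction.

p = (7/3, 6/5)

T1 = [-5/13 -12/13 0; 12/13 -5/13 0; 0 0 1]
T2·T1 = [5/13 12/13 0; 12/13 -5/13 0; 0 0 1]
T3·…·T1 = [5/13 12/13 5; 12/13 -5/13 2; 0 0 1]
T4·…·T1 = [-140/221 171/221 10/17; 171/221 140/221 91/17; 0 0 1]
T5·…·T1 = [140/221 -171/221 -10/17; -171/221 -140/221 -91/17; 0 0 1]
det M = -1; M⁻¹ = [140/221 -171/221 -49/13; -171/221 -140/221 -50/13; 0 0 1]
M⁻¹ · (-128/3315, -1750/221)ᵀ = (7/3, 6/5)ᵀ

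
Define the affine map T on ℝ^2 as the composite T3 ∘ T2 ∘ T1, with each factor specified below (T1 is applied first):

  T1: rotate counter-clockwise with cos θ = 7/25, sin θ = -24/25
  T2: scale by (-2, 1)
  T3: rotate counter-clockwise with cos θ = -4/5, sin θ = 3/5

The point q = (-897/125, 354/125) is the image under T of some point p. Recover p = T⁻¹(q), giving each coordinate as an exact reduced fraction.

T1 = [7/25 24/25 0; -24/25 7/25 0; 0 0 1]
T2·T1 = [-14/25 -48/25 0; -24/25 7/25 0; 0 0 1]
T3·…·T1 = [128/125 171/125 0; 54/125 -172/125 0; 0 0 1]
det M = -2; M⁻¹ = [86/125 171/250 0; 27/125 -64/125 0; 0 0 1]
M⁻¹ · (-897/125, 354/125)ᵀ = (-3, -3)ᵀ

p = (-3, -3)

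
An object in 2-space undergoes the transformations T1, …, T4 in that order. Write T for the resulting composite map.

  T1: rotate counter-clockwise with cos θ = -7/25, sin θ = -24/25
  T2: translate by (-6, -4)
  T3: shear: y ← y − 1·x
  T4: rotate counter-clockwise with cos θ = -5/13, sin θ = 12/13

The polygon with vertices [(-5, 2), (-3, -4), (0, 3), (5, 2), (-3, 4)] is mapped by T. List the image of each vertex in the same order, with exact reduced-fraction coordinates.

image vertices: (-541/325, -1169/325), (-63/13, -153/13), (906/325, -721/325), (1849/325, -1159/325), (441/325, -281/325)

T1 rotate counter-clockwise with cos θ = -7/25, sin θ = -24/25: (-5, 2) → (83/25, 106/25); (-3, -4) → (-3, 4); (0, 3) → (72/25, -21/25); (5, 2) → (13/25, -134/25); (-3, 4) → (117/25, 44/25)
T2 translate by (-6, -4): (83/25, 106/25) → (-67/25, 6/25); (-3, 4) → (-9, 0); (72/25, -21/25) → (-78/25, -121/25); (13/25, -134/25) → (-137/25, -234/25); (117/25, 44/25) → (-33/25, -56/25)
T3 shear: y ← y − 1·x: (-67/25, 6/25) → (-67/25, 73/25); (-9, 0) → (-9, 9); (-78/25, -121/25) → (-78/25, -43/25); (-137/25, -234/25) → (-137/25, -97/25); (-33/25, -56/25) → (-33/25, -23/25)
T4 rotate counter-clockwise with cos θ = -5/13, sin θ = 12/13: (-67/25, 73/25) → (-541/325, -1169/325); (-9, 9) → (-63/13, -153/13); (-78/25, -43/25) → (906/325, -721/325); (-137/25, -97/25) → (1849/325, -1159/325); (-33/25, -23/25) → (441/325, -281/325)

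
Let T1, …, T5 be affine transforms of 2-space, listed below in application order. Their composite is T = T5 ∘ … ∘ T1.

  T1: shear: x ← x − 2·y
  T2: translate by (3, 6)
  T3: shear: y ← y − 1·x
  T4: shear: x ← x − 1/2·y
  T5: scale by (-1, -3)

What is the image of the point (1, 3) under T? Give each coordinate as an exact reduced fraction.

T(p) = (15/2, -33)

T1 shear: x ← x − 2·y: (1, 3) → (-5, 3)
T2 translate by (3, 6): (-5, 3) → (-2, 9)
T3 shear: y ← y − 1·x: (-2, 9) → (-2, 11)
T4 shear: x ← x − 1/2·y: (-2, 11) → (-15/2, 11)
T5 scale by (-1, -3): (-15/2, 11) → (15/2, -33)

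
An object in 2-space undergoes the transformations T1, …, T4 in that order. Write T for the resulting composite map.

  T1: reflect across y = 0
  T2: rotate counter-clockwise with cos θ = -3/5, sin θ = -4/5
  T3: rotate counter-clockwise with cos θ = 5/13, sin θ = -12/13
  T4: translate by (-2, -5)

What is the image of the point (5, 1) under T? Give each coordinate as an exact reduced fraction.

T(p) = (-33/5, -14/5)

T1 reflect across y = 0: (5, 1) → (5, -1)
T2 rotate counter-clockwise with cos θ = -3/5, sin θ = -4/5: (5, -1) → (-19/5, -17/5)
T3 rotate counter-clockwise with cos θ = 5/13, sin θ = -12/13: (-19/5, -17/5) → (-23/5, 11/5)
T4 translate by (-2, -5): (-23/5, 11/5) → (-33/5, -14/5)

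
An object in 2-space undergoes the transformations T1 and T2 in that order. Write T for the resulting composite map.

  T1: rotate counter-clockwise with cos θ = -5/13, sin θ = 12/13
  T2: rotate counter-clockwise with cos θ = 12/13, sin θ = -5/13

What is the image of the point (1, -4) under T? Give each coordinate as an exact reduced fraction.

T1 rotate counter-clockwise with cos θ = -5/13, sin θ = 12/13: (1, -4) → (43/13, 32/13)
T2 rotate counter-clockwise with cos θ = 12/13, sin θ = -5/13: (43/13, 32/13) → (4, 1)

T(p) = (4, 1)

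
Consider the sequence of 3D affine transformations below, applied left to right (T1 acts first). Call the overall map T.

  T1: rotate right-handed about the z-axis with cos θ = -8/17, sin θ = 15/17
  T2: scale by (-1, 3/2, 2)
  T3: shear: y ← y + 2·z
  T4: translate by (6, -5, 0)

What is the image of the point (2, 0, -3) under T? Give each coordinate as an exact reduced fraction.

T(p) = (118/17, -244/17, -6)

T1 rotate right-handed about the z-axis with cos θ = -8/17, sin θ = 15/17: (2, 0, -3) → (-16/17, 30/17, -3)
T2 scale by (-1, 3/2, 2): (-16/17, 30/17, -3) → (16/17, 45/17, -6)
T3 shear: y ← y + 2·z: (16/17, 45/17, -6) → (16/17, -159/17, -6)
T4 translate by (6, -5, 0): (16/17, -159/17, -6) → (118/17, -244/17, -6)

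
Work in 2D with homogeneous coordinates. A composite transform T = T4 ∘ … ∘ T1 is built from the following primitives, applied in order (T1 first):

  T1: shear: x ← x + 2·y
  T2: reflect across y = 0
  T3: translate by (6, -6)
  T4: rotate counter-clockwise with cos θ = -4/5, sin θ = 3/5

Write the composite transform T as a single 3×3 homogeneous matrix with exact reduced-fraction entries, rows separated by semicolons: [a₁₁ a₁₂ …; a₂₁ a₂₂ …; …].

T1 = [1 2 0; 0 1 0; 0 0 1]
T2·T1 = [1 2 0; 0 -1 0; 0 0 1]
T3·…·T1 = [1 2 6; 0 -1 -6; 0 0 1]
T4·…·T1 = [-4/5 -1 -6/5; 3/5 2 42/5; 0 0 1]

T = [-4/5 -1 -6/5; 3/5 2 42/5; 0 0 1]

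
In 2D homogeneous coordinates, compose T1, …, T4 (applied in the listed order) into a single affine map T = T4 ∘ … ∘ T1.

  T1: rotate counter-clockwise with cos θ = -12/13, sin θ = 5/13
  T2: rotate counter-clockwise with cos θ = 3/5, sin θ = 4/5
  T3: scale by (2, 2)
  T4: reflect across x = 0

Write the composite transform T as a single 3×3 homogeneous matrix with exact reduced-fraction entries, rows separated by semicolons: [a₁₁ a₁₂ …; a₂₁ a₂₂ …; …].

T = [112/65 -66/65 0; -66/65 -112/65 0; 0 0 1]

T1 = [-12/13 -5/13 0; 5/13 -12/13 0; 0 0 1]
T2·T1 = [-56/65 33/65 0; -33/65 -56/65 0; 0 0 1]
T3·…·T1 = [-112/65 66/65 0; -66/65 -112/65 0; 0 0 1]
T4·…·T1 = [112/65 -66/65 0; -66/65 -112/65 0; 0 0 1]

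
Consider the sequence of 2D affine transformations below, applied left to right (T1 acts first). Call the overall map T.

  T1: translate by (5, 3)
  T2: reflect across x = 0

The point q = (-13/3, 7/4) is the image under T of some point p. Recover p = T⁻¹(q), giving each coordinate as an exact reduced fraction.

T1 = [1 0 5; 0 1 3; 0 0 1]
T2·T1 = [-1 0 -5; 0 1 3; 0 0 1]
det M = -1; M⁻¹ = [-1 0 -5; 0 1 -3; 0 0 1]
M⁻¹ · (-13/3, 7/4)ᵀ = (-2/3, -5/4)ᵀ

p = (-2/3, -5/4)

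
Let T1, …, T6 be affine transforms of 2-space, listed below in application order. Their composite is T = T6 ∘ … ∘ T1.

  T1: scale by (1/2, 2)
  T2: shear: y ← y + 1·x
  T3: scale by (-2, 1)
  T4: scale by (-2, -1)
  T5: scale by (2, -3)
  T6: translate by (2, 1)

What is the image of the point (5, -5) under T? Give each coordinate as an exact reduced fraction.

T(p) = (22, -43/2)

T1 scale by (1/2, 2): (5, -5) → (5/2, -10)
T2 shear: y ← y + 1·x: (5/2, -10) → (5/2, -15/2)
T3 scale by (-2, 1): (5/2, -15/2) → (-5, -15/2)
T4 scale by (-2, -1): (-5, -15/2) → (10, 15/2)
T5 scale by (2, -3): (10, 15/2) → (20, -45/2)
T6 translate by (2, 1): (20, -45/2) → (22, -43/2)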